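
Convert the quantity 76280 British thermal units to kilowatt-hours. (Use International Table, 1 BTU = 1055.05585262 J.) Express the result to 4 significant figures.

22.36 kilowatt-hours

1 BTU = 0.000293071 kilowatt-hours.
So 76280 × 0.000293071 ≈ 22.36 kWh.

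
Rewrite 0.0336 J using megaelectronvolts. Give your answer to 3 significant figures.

2.10 × 10^11 MeV

1 J = 6.24151 × 10^12 MeV.
Thus 0.0336 × 6.24151 × 10^12 ≈ 2.10 × 10^11 MeV.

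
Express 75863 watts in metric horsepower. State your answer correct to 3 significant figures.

103 metric horsepower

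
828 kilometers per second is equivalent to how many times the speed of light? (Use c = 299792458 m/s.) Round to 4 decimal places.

0.0028 c

1 km/s = 3.33564e-6 times the speed of light.
Thus 828 × 3.33564e-6 ≈ 0.0028 c.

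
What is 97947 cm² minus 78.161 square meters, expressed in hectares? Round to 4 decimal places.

-0.0068 hectares

97947 cm² = 0.000979470 ha and 78.161 m² = 0.00781610 ha.
0.000979470 − 0.00781610 ≈ -0.0068 ha.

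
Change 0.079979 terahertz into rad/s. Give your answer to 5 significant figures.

5.0252e+11 rad/s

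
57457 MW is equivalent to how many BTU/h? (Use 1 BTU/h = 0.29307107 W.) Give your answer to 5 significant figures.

1 MW = 3.41214e+6 BTU per hour.
Then 57457 × 3.41214e+6 ≈ 1.9605e+11 BTU/h.

1.9605e+11 BTU/h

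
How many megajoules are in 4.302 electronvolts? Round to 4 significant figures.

6.893e-25 MJ

1 eV = 1.60218e-25 megajoules.
So 4.302 × 1.60218e-25 ≈ 6.893e-25 MJ.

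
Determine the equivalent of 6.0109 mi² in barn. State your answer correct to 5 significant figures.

1.5568 × 10^35 barns

1 mi² = 2.58999 × 10^34 barn.
So 6.0109 × 2.58999 × 10^34 ≈ 1.5568 × 10^35 barn.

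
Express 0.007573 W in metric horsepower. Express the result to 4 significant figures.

1 watt = 0.00135962 PS.
Then 0.007573 × 0.00135962 ≈ 1.030 × 10^-5 PS.

1.030 × 10^-5 metric horsepower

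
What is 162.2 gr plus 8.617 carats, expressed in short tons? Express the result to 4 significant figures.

1.349 × 10^-5 short tons

162.2 gr = 1.15857 × 10^-5 short ton and 8.617 ct = 1.89972 × 10^-6 short ton.
1.15857 × 10^-5 + 1.89972 × 10^-6 ≈ 1.349 × 10^-5 short ton.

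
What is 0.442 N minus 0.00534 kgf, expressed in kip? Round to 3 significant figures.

8.76 × 10^-5 kips

0.442 N = 9.93656 × 10^-5 kip and 0.00534 kgf = 1.17727 × 10^-5 kip.
9.93656 × 10^-5 − 1.17727 × 10^-5 ≈ 8.76 × 10^-5 kip.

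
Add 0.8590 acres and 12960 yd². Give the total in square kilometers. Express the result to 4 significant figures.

0.8590 acre = 0.00347625 km² and 12960 yd² = 0.0108362 km².
0.00347625 + 0.0108362 ≈ 0.01431 km².

0.01431 km²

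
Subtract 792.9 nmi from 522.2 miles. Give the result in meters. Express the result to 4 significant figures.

522.2 mi = 840399 m and 792.9 nmi = 1.46845 × 10^6 m.
840399 − 1.46845 × 10^6 ≈ -628100 m.

-628100 meters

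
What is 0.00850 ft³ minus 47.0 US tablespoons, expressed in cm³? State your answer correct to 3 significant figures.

0.00850 ft³ = 240.693 cm³ and 47.0 US tbsp = 694.978 cm³.
240.693 − 694.978 ≈ -454 cm³.

-454 cm³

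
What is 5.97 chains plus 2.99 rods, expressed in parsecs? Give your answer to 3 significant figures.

5.97 chain = 3.89209e-15 pc and 2.99 rod = 4.87326e-16 pc.
3.89209e-15 + 4.87326e-16 ≈ 4.38e-15 pc.

4.38e-15 parsecs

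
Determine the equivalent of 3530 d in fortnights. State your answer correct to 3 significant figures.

1 day = 0.0714286 fortnight.
Thus 3530 × 0.0714286 ≈ 252 fortnight.

252 fortnight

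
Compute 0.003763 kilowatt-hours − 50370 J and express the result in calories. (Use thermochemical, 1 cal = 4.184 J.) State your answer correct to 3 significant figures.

0.003763 kWh = 3237.76 cal and 50370 J = 12038.7 cal.
3237.76 − 12038.7 ≈ -8800 cal.

-8800 cal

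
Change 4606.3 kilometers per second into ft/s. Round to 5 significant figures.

1.5113 × 10^7 ft/s

1 km/s = 3280.84 ft/s.
Then 4606.3 × 3280.84 ≈ 1.5113 × 10^7 ft/s.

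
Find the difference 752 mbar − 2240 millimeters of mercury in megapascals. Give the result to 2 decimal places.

-0.22 MPa

752 mbar = 0.0752000 MPa and 2240 mmHg = 0.298642 MPa.
0.0752000 − 0.298642 ≈ -0.22 MPa.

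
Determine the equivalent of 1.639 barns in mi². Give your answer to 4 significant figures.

1 barn = 3.86102e-35 square miles.
So 1.639 × 3.86102e-35 ≈ 6.328e-35 mi².

6.328e-35 square miles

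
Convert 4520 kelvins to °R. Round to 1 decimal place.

8136.0 °R

°R = K × 9/5.
Applying the formula gives 8136.0 °R.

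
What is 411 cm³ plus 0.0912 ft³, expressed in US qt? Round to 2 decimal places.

3.16 US qt

411 cm³ = 0.434299 US qt and 0.0912 ft³ = 2.72889 US qt.
0.434299 + 2.72889 ≈ 3.16 US qt.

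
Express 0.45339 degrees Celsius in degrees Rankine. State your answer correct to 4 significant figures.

°R = (°C + 273.15) × 9/5.
Applying the formula gives 492.5 °R.

492.5 °R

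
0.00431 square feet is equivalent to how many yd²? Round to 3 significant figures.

0.000479 square yards

1 ft² = 0.111111 square yards.
0.00431 × 0.111111 ≈ 0.000479 yd².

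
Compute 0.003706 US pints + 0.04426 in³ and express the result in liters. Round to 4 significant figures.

0.002479 L

0.003706 US pt = 0.00175359 L and 0.04426 in³ = 0.000725291 L.
0.00175359 + 0.000725291 ≈ 0.002479 L.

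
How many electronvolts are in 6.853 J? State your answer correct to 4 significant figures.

4.277 × 10^19 electronvolts

1 joule = 6.24151 × 10^18 eV.
6.853 × 6.24151 × 10^18 ≈ 4.277 × 10^19 eV.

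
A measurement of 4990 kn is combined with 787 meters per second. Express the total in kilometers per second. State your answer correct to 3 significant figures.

4990 kn = 2.56708 km/s and 787 m/s = 0.787000 km/s.
2.56708 + 0.787000 ≈ 3.35 km/s.

3.35 km/s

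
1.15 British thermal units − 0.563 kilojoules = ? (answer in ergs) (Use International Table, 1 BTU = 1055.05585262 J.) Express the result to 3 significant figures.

6.50e+9 erg

1.15 BTU = 1.21331e+10 erg and 0.563 kJ = 5.63000e+9 erg.
1.21331e+10 − 5.63000e+9 ≈ 6.50e+9 erg.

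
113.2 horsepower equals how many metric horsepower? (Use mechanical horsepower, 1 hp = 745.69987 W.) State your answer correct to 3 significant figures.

115 PS

1 horsepower = 1.01387 PS.
So 113.2 × 1.01387 ≈ 115 PS.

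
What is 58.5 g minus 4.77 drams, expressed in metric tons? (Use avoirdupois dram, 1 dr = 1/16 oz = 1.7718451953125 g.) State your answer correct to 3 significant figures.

58.5 g = 5.85000 × 10^-5 t and 4.77 dr = 8.45170 × 10^-6 t.
5.85000 × 10^-5 − 8.45170 × 10^-6 ≈ 5.00 × 10^-5 t.

5.00 × 10^-5 t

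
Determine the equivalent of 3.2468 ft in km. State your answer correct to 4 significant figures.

1 ft = 0.000304800 km.
Then 3.2468 × 0.000304800 ≈ 0.0009896 km.

0.0009896 km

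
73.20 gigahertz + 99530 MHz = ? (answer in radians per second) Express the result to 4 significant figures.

1.085 × 10^12 rad/s

73.20 GHz = 4.59929 × 10^11 rad/s and 99530 MHz = 6.25365 × 10^11 rad/s.
4.59929 × 10^11 + 6.25365 × 10^11 ≈ 1.085 × 10^12 rad/s.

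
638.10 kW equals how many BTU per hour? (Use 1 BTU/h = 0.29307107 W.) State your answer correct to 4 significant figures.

2.177 × 10^6 BTU/h

1 kilowatt = 3412.14 BTU per hour.
Thus 638.10 × 3412.14 ≈ 2.177 × 10^6 BTU/h.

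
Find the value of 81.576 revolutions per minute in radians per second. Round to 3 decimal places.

8.543 radians per second

1 rpm = 0.104720 rad/s.
Then 81.576 × 0.104720 ≈ 8.543 rad/s.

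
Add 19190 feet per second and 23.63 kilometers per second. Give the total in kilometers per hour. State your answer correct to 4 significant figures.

106100 kilometers per hour

19190 ft/s = 21056.8 km/h and 23.63 km/s = 85068.0 km/h.
21056.8 + 85068.0 ≈ 106100 km/h.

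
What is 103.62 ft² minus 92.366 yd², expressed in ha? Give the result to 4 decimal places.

103.62 ft² = 0.000962661 ha and 92.366 yd² = 0.00772297 ha.
0.000962661 − 0.00772297 ≈ -0.0068 ha.

-0.0068 hectares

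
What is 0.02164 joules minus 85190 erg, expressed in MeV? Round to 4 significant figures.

8.189 × 10^10 megaelectronvolts

0.02164 J = 1.35066 × 10^11 MeV and 85190 erg = 5.31714 × 10^10 MeV.
1.35066 × 10^11 − 5.31714 × 10^10 ≈ 8.189 × 10^10 MeV.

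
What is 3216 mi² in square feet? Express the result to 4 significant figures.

8.966 × 10^10 square feet

1 square mile = 2.78784 × 10^7 square feet.
Then 3216 × 2.78784 × 10^7 ≈ 8.966 × 10^10 ft².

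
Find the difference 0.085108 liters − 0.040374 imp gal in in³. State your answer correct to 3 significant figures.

-6.01 cubic inches

0.085108 L = 5.19361 in³ and 0.040374 imp gal = 11.2005 in³.
5.19361 − 11.2005 ≈ -6.01 in³.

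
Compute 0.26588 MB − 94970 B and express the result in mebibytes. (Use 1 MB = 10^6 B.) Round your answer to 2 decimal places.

0.16 MiB

0.26588 MB = 0.253563 MiB and 94970 B = 0.0905704 MiB.
0.253563 − 0.0905704 ≈ 0.16 MiB.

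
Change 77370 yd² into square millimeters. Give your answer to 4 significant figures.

1 square yard = 836127 mm².
77370 × 836127 ≈ 6.469 × 10^10 mm².

6.469 × 10^10 mm²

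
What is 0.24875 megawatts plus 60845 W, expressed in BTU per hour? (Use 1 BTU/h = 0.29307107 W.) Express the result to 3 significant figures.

1.06e+6 BTU per hour

0.24875 MW = 848770 BTU/h and 60845 W = 207612 BTU/h.
848770 + 207612 ≈ 1.06e+6 BTU/h.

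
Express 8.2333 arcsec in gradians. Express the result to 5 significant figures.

1 arcsec = 0.000308642 gradians.
So 8.2333 × 0.000308642 ≈ 0.0025411 grad.

0.0025411 gradians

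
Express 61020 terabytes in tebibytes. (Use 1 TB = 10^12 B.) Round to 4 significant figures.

55500 tebibytes

1 terabyte = 0.909495 TiB.
Thus 61020 × 0.909495 ≈ 55500 TiB.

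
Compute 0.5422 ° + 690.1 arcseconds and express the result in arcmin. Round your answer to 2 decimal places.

0.5422 ° = 32.5320 arcmin and 690.1 arcsec = 11.5017 arcmin.
32.5320 + 11.5017 ≈ 44.03 arcmin.

44.03 arcmin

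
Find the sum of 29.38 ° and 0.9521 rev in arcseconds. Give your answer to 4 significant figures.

1.340 × 10^6 arcsec

29.38 ° = 105768 arcsec and 0.9521 rev = 1.23392 × 10^6 arcsec.
105768 + 1.23392 × 10^6 ≈ 1.340 × 10^6 arcsec.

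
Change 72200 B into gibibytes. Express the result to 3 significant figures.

6.72 × 10^-5 GiB

1 B = 9.31323 × 10^-10 gibibytes.
So 72200 × 9.31323 × 10^-10 ≈ 6.72 × 10^-5 GiB.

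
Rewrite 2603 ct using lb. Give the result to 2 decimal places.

1.15 lb

1 ct = 0.000440925 lb.
So 2603 × 0.000440925 ≈ 1.15 lb.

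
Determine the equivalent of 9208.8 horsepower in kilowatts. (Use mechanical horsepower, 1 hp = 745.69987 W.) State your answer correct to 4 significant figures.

1 hp = 0.745700 kW.
9208.8 × 0.745700 ≈ 6867 kW.

6867 kW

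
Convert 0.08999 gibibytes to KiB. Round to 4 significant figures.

94360 kibibytes

1 gibibyte = 1.04858e+6 KiB.
So 0.08999 × 1.04858e+6 ≈ 94360 KiB.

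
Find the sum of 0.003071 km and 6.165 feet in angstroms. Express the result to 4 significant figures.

4.950e+10 Å

0.003071 km = 3.07100e+10 Å and 6.165 ft = 1.87909e+10 Å.
3.07100e+10 + 1.87909e+10 ≈ 4.950e+10 Å.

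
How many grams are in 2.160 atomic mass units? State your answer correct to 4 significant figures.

1 u = 1.66054 × 10^-24 grams.
Then 2.160 × 1.66054 × 10^-24 ≈ 3.587 × 10^-24 g.

3.587 × 10^-24 g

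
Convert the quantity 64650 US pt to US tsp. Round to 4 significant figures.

6.206 × 10^6 US tsp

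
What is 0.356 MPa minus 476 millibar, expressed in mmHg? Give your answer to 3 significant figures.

2310 mmHg

0.356 MPa = 2670.22 mmHg and 476 mbar = 357.029 mmHg.
2670.22 − 357.029 ≈ 2310 mmHg.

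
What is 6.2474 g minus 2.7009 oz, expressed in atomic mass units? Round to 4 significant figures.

-4.235 × 10^25 u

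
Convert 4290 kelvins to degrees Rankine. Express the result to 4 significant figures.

°R = K × 9/5.
Applying the formula gives 7722 °R.

7722 °R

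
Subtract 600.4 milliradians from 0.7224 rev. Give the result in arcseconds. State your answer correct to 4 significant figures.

812400 arcsec

0.7224 rev = 936230 arcsec and 600.4 mrad = 123841 arcsec.
936230 − 123841 ≈ 812400 arcsec.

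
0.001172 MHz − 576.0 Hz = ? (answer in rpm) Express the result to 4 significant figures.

35760 revolutions per minute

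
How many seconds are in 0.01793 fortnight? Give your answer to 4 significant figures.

1 fortnight = 1.20960 × 10^6 seconds.
Then 0.01793 × 1.20960 × 10^6 ≈ 21690 s.

21690 s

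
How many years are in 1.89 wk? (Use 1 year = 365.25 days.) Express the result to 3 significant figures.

0.0362 years

1 wk = 0.0191650 yr.
Thus 1.89 × 0.0191650 ≈ 0.0362 yr.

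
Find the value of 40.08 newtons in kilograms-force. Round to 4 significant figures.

4.087 kgf

1 N = 0.101972 kilograms-force.
Then 40.08 × 0.101972 ≈ 4.087 kgf.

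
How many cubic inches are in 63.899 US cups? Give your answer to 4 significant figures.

922.5 cubic inches

1 US cup = 14.4375 in³.
So 63.899 × 14.4375 ≈ 922.5 in³.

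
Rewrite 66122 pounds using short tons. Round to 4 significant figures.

1 pound = 0.000500000 short ton.
Then 66122 × 0.000500000 ≈ 33.06 short ton.

33.06 short tons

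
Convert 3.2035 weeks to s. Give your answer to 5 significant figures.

1.9375e+6 s

1 wk = 604800 s.
Thus 3.2035 × 604800 ≈ 1.9375e+6 s.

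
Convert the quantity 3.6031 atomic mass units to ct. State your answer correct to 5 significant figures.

1 atomic mass unit = 8.30270e-24 ct.
So 3.6031 × 8.30270e-24 ≈ 2.9915e-23 ct.

2.9915e-23 ct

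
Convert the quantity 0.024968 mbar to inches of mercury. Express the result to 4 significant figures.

1 mbar = 0.0295300 inHg.
So 0.024968 × 0.0295300 ≈ 0.0007373 inHg.

0.0007373 inHg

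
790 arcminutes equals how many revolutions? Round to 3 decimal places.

1 arcmin = 4.62963 × 10^-5 revolutions.
Thus 790 × 4.62963 × 10^-5 ≈ 0.037 rev.

0.037 revolutions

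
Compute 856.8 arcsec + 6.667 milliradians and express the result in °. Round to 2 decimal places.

856.8 arcsec = 0.238000 ° and 6.667 mrad = 0.381991 °.
0.238000 + 0.381991 ≈ 0.62 °.

0.62 degrees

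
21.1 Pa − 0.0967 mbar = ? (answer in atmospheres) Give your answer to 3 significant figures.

0.000113 atmospheres

21.1 Pa = 0.000208241 atm and 0.0967 mbar = 9.54355e-5 atm.
0.000208241 − 9.54355e-5 ≈ 0.000113 atm.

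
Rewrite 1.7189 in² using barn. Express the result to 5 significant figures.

1 in² = 6.45160e+24 barn.
Then 1.7189 × 6.45160e+24 ≈ 1.1090e+25 barn.

1.1090e+25 barn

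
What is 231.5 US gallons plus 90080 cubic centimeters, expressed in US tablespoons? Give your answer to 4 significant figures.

231.5 US gal = 59264.0 US tbsp and 90080 cm³ = 6091.93 US tbsp.
59264.0 + 6091.93 ≈ 65360 US tbsp.

65360 US tablespoons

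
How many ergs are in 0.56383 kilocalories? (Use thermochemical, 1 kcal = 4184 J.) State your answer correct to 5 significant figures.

1 kcal = 4.18400 × 10^10 erg.
0.56383 × 4.18400 × 10^10 ≈ 2.3591 × 10^10 erg.

2.3591 × 10^10 erg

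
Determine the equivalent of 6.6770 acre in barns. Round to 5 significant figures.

1 acre = 4.04686e+31 barns.
Thus 6.6770 × 4.04686e+31 ≈ 2.7021e+32 barn.

2.7021e+32 barn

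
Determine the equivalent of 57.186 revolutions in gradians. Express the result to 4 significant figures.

22870 gradians

1 rev = 400.000 grad.
Then 57.186 × 400.000 ≈ 22870 grad.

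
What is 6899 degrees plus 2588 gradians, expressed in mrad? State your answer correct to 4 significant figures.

6899 ° = 120410 mrad and 2588 grad = 40652.2 mrad.
120410 + 40652.2 ≈ 161100 mrad.

161100 mrad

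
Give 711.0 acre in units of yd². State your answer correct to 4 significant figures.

1 acre = 4840.00 yd².
So 711.0 × 4840.00 ≈ 3.441 × 10^6 yd².

3.441 × 10^6 yd²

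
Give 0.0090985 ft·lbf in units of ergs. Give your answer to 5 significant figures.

123360 erg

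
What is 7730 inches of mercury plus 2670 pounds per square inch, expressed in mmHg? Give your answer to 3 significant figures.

7730 inHg = 196342 mmHg and 2670 psi = 138079 mmHg.
196342 + 138079 ≈ 334000 mmHg.

334000 mmHg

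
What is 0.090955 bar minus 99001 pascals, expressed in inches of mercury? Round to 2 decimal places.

-26.55 inHg

0.090955 bar = 2.68590 inHg and 99001 Pa = 29.2350 inHg.
2.68590 − 29.2350 ≈ -26.55 inHg.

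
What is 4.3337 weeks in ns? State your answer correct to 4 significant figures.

2.621e+15 nanoseconds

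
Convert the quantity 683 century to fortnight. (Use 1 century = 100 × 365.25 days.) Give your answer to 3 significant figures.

1.78e+6 fortnight

1 century = 2608.93 fortnights.
683 × 2608.93 ≈ 1.78e+6 fortnight.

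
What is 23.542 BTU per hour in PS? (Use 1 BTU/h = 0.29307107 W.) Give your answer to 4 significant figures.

1 BTU/h = 0.000398466 metric horsepower.
So 23.542 × 0.000398466 ≈ 0.009381 PS.

0.009381 PS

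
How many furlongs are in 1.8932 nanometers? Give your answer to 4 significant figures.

9.411e-12 furlongs

1 nm = 4.97097e-12 furlong.
1.8932 × 4.97097e-12 ≈ 9.411e-12 furlong.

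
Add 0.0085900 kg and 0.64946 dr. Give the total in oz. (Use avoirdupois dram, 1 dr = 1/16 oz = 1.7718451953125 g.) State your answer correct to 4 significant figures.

0.3436 oz

0.0085900 kg = 0.3030033 oz and 0.64946 dr = 0.04059125 oz.
0.3030033 + 0.04059125 ≈ 0.3436 oz.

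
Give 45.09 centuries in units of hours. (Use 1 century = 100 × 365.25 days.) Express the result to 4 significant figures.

1 century = 876600 h.
45.09 × 876600 ≈ 3.953 × 10^7 h.

3.953 × 10^7 h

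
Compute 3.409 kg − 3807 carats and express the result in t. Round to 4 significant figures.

0.002648 metric tons

3.409 kg = 0.00340900 t and 3807 ct = 0.000761400 t.
0.00340900 − 0.000761400 ≈ 0.002648 t.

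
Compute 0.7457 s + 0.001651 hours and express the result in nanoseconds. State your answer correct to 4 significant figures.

0.7457 s = 7.45700 × 10^8 ns and 0.001651 h = 5.94360 × 10^9 ns.
7.45700 × 10^8 + 5.94360 × 10^9 ≈ 6.689 × 10^9 ns.

6.689 × 10^9 nanoseconds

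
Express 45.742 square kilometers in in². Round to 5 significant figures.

7.0900e+10 square inches

1 km² = 1.55000e+9 in².
Then 45.742 × 1.55000e+9 ≈ 7.0900e+10 in².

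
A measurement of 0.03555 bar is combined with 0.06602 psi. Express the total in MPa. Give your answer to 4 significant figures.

0.03555 bar = 0.00355500 MPa and 0.06602 psi = 0.000455192 MPa.
0.00355500 + 0.000455192 ≈ 0.004010 MPa.

0.004010 MPa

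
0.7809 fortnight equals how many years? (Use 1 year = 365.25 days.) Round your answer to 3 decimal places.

0.030 years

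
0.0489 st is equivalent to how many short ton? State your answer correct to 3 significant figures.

1 stone = 0.00700000 short tons.
Then 0.0489 × 0.00700000 ≈ 0.000342 short ton.

0.000342 short ton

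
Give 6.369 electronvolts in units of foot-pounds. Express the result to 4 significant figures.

7.526e-19 foot-pounds

1 eV = 1.18170e-19 foot-pounds.
Thus 6.369 × 1.18170e-19 ≈ 7.526e-19 ft·lbf.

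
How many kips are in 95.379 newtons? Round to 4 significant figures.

1 N = 0.000224809 kip.
95.379 × 0.000224809 ≈ 0.02144 kip.

0.02144 kip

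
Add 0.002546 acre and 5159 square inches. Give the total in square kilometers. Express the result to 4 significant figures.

1.363e-5 square kilometers

0.002546 acre = 1.03033e-5 km² and 5159 in² = 3.32838e-6 km².
1.03033e-5 + 3.32838e-6 ≈ 1.363e-5 km².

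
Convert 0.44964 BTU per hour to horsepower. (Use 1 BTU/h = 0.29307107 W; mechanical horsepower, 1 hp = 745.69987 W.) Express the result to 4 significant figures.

1 BTU per hour = 0.000393015 hp.
Then 0.44964 × 0.000393015 ≈ 0.0001767 hp.

0.0001767 hp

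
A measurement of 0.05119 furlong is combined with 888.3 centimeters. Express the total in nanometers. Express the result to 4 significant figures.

0.05119 furlong = 1.02978 × 10^10 nm and 888.3 cm = 8.88300 × 10^9 nm.
1.02978 × 10^10 + 8.88300 × 10^9 ≈ 1.918 × 10^10 nm.

1.918 × 10^10 nanometers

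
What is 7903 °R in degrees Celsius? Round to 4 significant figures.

°R = (°C + 273.15) × 9/5.
Applying the formula gives 4117 °C.

4117 °C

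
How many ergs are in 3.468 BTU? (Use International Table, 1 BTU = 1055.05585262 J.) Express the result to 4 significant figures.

3.659e+10 ergs

1 BTU = 1.05506e+10 erg.
3.468 × 1.05506e+10 ≈ 3.659e+10 erg.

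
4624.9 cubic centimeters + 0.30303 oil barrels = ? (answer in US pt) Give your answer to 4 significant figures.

4624.9 cm³ = 9.77415 US pt and 0.30303 bbl = 101.818 US pt.
9.77415 + 101.818 ≈ 111.6 US pt.

111.6 US pt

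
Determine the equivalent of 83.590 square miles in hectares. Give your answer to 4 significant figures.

21650 ha

1 square mile = 258.999 hectares.
So 83.590 × 258.999 ≈ 21650 ha.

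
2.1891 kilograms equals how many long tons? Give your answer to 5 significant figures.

0.0021545 long ton

1 kg = 0.000984207 long ton.
2.1891 × 0.000984207 ≈ 0.0021545 long ton.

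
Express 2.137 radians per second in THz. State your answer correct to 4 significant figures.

1 rad/s = 1.59155e-13 terahertz.
Then 2.137 × 1.59155e-13 ≈ 3.401e-13 THz.

3.401e-13 terahertz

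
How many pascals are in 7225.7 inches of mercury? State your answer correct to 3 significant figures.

2.45e+7 pascals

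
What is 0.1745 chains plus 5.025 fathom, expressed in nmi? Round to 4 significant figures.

0.1745 chain = 0.001895454 nmi and 5.025 fathom = 0.004962052 nmi.
0.001895454 + 0.004962052 ≈ 0.006858 nmi.

0.006858 nmi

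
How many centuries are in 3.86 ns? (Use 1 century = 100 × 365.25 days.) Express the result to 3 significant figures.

1.22e-18 century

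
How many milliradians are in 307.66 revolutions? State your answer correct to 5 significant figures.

1.9331 × 10^6 milliradians

1 rev = 6283.19 milliradians.
So 307.66 × 6283.19 ≈ 1.9331 × 10^6 mrad.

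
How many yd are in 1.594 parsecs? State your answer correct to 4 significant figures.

1 parsec = 3.37454e+16 yd.
So 1.594 × 3.37454e+16 ≈ 5.379e+16 yd.

5.379e+16 yd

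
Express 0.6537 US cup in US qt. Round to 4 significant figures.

1 US cup = 0.250000 US quarts.
0.6537 × 0.250000 ≈ 0.1634 US qt.

0.1634 US quarts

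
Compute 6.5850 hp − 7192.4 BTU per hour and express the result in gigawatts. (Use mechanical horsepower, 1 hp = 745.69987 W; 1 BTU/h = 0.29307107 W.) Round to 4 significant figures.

6.5850 hp = 4.91043e-6 GW and 7192.4 BTU/h = 2.10788e-6 GW.
4.91043e-6 − 2.10788e-6 ≈ 2.803e-6 GW.

2.803e-6 gigawatts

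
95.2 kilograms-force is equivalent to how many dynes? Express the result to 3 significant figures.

9.34 × 10^7 dyn

1 kgf = 980665 dynes.
Then 95.2 × 980665 ≈ 9.34 × 10^7 dyn.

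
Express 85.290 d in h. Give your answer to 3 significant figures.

2050 hours

1 day = 24.0000 h.
Then 85.290 × 24.0000 ≈ 2050 h.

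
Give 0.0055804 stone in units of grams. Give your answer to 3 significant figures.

35.4 g

1 st = 6350.29 g.
0.0055804 × 6350.29 ≈ 35.4 g.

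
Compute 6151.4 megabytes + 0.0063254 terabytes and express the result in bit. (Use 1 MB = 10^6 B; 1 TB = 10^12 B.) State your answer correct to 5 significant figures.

6151.4 MB = 4.92112e+10 bit and 0.0063254 TB = 5.06032e+10 bit.
4.92112e+10 + 5.06032e+10 ≈ 9.9814e+10 bit.

9.9814e+10 bit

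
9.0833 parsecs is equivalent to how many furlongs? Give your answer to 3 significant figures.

1 pc = 1.53388 × 10^14 furlongs.
Then 9.0833 × 1.53388 × 10^14 ≈ 1.39 × 10^15 furlong.

1.39 × 10^15 furlong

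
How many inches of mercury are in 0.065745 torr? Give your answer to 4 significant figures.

1 torr = 0.0393701 inHg.
So 0.065745 × 0.0393701 ≈ 0.002588 inHg.

0.002588 inches of mercury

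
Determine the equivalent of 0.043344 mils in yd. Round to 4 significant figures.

1 mil = 2.77778 × 10^-5 yards.
Thus 0.043344 × 2.77778 × 10^-5 ≈ 1.204 × 10^-6 yd.

1.204 × 10^-6 yd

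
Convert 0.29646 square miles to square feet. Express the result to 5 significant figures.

8.2648e+6 square feet

1 square mile = 2.78784e+7 square feet.
So 0.29646 × 2.78784e+7 ≈ 8.2648e+6 ft².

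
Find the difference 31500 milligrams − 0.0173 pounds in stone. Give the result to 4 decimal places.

0.0037 stone

31500 mg = 0.00496040 st and 0.0173 lb = 0.00123571 st.
0.00496040 − 0.00123571 ≈ 0.0037 st.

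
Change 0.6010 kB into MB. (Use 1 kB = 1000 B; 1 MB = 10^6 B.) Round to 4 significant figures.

0.0006010 MB

1 kB = 0.00100000 MB.
Thus 0.6010 × 0.00100000 ≈ 0.0006010 MB.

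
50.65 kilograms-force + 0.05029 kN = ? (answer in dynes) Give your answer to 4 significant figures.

50.65 kgf = 4.96707e+7 dyn and 0.05029 kN = 5.02900e+6 dyn.
4.96707e+7 + 5.02900e+6 ≈ 5.470e+7 dyn.

5.470e+7 dynes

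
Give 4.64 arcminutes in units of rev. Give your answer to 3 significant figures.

0.000215 revolutions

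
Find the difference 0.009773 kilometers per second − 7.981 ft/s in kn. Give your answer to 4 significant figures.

0.009773 km/s = 18.9972 kn and 7.981 ft/s = 4.72861 kn.
18.9972 − 4.72861 ≈ 14.27 kn.

14.27 knots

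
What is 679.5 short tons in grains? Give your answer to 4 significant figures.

9.513e+9 gr

1 short ton = 1.40000e+7 gr.
So 679.5 × 1.40000e+7 ≈ 9.513e+9 gr.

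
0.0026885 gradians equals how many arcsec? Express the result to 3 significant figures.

8.71 arcsec

1 gradian = 3240.00 arcsec.
0.0026885 × 3240.00 ≈ 8.71 arcsec.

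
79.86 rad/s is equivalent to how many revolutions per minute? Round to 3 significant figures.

763 rpm

1 radian per second = 9.54930 revolutions per minute.
So 79.86 × 9.54930 ≈ 763 rpm.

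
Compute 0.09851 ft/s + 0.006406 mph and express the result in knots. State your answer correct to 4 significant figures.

0.09851 ft/s = 0.0583656 kn and 0.006406 mph = 0.00556666 kn.
0.0583656 + 0.00556666 ≈ 0.06393 kn.

0.06393 knots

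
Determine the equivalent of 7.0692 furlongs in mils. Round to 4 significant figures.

1 furlong = 7.92000 × 10^6 mil.
Then 7.0692 × 7.92000 × 10^6 ≈ 5.599 × 10^7 mil.

5.599 × 10^7 mil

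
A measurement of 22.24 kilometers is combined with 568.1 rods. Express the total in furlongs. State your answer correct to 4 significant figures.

124.8 furlong

22.24 km = 110.554 furlong and 568.1 rod = 14.2025 furlong.
110.554 + 14.2025 ≈ 124.8 furlong.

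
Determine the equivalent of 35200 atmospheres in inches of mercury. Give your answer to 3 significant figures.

1.05 × 10^6 inches of mercury

1 atm = 29.9213 inHg.
So 35200 × 29.9213 ≈ 1.05 × 10^6 inHg.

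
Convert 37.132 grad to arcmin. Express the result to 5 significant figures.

2005.1 arcmin

1 grad = 54.0000 arcminutes.
Then 37.132 × 54.0000 ≈ 2005.1 arcmin.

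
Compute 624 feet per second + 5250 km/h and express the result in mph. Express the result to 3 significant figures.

624 ft/s = 425.455 mph and 5250 km/h = 3262.20 mph.
425.455 + 3262.20 ≈ 3690 mph.

3690 miles per hour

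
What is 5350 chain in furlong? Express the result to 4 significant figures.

535.0 furlong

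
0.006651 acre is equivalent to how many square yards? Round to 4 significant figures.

32.19 yd²

1 acre = 4840.00 square yards.
Then 0.006651 × 4840.00 ≈ 32.19 yd².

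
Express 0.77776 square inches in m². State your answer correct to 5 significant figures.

0.00050178 m²

1 in² = 0.000645160 square meters.
0.77776 × 0.000645160 ≈ 0.00050178 m².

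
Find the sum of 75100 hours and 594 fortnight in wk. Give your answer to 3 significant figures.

1640 wk

75100 h = 447.024 wk and 594 fortnight = 1188.00 wk.
447.024 + 1188.00 ≈ 1640 wk.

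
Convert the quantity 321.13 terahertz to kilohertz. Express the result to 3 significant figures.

3.21 × 10^11 kHz

1 THz = 1.00000 × 10^9 kHz.
321.13 × 1.00000 × 10^9 ≈ 3.21 × 10^11 kHz.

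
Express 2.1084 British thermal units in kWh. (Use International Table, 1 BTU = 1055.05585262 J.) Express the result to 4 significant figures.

0.0006179 kilowatt-hours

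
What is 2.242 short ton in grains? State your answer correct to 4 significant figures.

3.139 × 10^7 gr

1 short ton = 1.40000 × 10^7 gr.
Then 2.242 × 1.40000 × 10^7 ≈ 3.139 × 10^7 gr.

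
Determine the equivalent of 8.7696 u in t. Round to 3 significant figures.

1 atomic mass unit = 1.66054e-30 metric tons.
Thus 8.7696 × 1.66054e-30 ≈ 1.46e-29 t.

1.46e-29 metric tons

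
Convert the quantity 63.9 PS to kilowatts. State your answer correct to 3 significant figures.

47.0 kW

1 PS = 0.735499 kilowatts.
Then 63.9 × 0.735499 ≈ 47.0 kW.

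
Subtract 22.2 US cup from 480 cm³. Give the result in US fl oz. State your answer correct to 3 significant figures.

480 cm³ = 16.2307 US fl oz and 22.2 US cup = 177.600 US fl oz.
16.2307 − 177.600 ≈ -161 US fl oz.

-161 US fl oz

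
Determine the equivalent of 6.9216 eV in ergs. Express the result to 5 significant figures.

1.1090e-11 ergs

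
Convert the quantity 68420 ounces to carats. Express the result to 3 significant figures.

1 oz = 141.748 ct.
So 68420 × 141.748 ≈ 9.70e+6 ct.

9.70e+6 ct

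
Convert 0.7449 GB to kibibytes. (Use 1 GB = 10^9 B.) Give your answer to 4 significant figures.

727400 KiB

1 gigabyte = 976562.5 KiB.
So 0.7449 × 976562.5 ≈ 727400 KiB.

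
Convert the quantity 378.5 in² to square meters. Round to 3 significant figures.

1 in² = 0.000645160 square meters.
Thus 378.5 × 0.000645160 ≈ 0.244 m².

0.244 m²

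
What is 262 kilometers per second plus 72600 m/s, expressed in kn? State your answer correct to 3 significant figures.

262 km/s = 509287 kn and 72600 m/s = 141123 kn.
509287 + 141123 ≈ 650000 kn.

650000 kn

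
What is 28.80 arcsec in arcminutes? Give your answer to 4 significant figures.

0.4800 arcmin

1 arcsec = 0.0166667 arcmin.
So 28.80 × 0.0166667 ≈ 0.4800 arcmin.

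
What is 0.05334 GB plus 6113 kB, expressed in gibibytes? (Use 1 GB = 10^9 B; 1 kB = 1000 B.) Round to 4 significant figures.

0.05334 GB = 0.0496767 GiB and 6113 kB = 0.00569317 GiB.
0.0496767 + 0.00569317 ≈ 0.05537 GiB.

0.05537 GiB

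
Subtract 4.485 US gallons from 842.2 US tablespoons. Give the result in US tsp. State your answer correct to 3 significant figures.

-918 US teaspoons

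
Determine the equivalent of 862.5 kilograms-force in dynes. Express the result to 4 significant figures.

8.458 × 10^8 dynes

1 kilogram-force = 980665 dynes.
Thus 862.5 × 980665 ≈ 8.458 × 10^8 dyn.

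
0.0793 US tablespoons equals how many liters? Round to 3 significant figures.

0.00117 L

1 US tablespoon = 0.0147868 liters.
0.0793 × 0.0147868 ≈ 0.00117 L.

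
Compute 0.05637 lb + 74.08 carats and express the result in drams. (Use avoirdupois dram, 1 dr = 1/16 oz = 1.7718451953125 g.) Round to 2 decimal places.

22.79 dr

0.05637 lb = 14.4307 dr and 74.08 ct = 8.36190 dr.
14.4307 + 8.36190 ≈ 22.79 dr.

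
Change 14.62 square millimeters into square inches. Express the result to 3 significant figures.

0.0227 square inches

1 mm² = 0.00155000 in².
Thus 14.62 × 0.00155000 ≈ 0.0227 in².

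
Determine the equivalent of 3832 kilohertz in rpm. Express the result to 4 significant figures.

1 kilohertz = 60000.0 rpm.
So 3832 × 60000.0 ≈ 2.299 × 10^8 rpm.

2.299 × 10^8 rpm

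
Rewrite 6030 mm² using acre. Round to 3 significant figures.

1.49e-6 acre

1 mm² = 2.47105e-10 acres.
So 6030 × 2.47105e-10 ≈ 1.49e-6 acre.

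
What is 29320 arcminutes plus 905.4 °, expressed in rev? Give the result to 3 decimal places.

3.872 rev

29320 arcmin = 1.35741 rev and 905.4 ° = 2.51500 rev.
1.35741 + 2.51500 ≈ 3.872 rev.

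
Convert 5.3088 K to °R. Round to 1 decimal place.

°R = K × 9/5.
Applying the formula gives 9.6 °R.

9.6 °R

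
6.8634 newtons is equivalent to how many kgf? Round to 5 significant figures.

0.69987 kgf

1 N = 0.101972 kgf.
6.8634 × 0.101972 ≈ 0.69987 kgf.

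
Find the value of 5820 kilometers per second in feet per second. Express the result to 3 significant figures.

1.91e+7 ft/s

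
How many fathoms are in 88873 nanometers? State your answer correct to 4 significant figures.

1 nanometer = 5.46807 × 10^-10 fathom.
88873 × 5.46807 × 10^-10 ≈ 4.860 × 10^-5 fathom.

4.860 × 10^-5 fathoms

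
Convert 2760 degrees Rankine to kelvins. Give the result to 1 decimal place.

1533.3 K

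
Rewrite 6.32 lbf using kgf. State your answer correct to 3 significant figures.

1 lbf = 0.453592 kilograms-force.
Then 6.32 × 0.453592 ≈ 2.87 kgf.

2.87 kilograms-force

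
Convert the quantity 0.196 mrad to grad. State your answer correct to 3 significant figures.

1 milliradian = 0.0636620 grad.
So 0.196 × 0.0636620 ≈ 0.0125 grad.

0.0125 grad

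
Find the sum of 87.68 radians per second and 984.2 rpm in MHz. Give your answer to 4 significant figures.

87.68 rad/s = 1.39547e-5 MHz and 984.2 rpm = 1.64033e-5 MHz.
1.39547e-5 + 1.64033e-5 ≈ 3.036e-5 MHz.

3.036e-5 megahertz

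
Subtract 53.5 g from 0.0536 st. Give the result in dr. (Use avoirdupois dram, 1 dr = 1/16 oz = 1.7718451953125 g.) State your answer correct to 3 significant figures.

162 dr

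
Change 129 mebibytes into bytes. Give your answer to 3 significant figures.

1.35 × 10^8 B

1 MiB = 1.04858 × 10^6 B.
So 129 × 1.04858 × 10^6 ≈ 1.35 × 10^8 B.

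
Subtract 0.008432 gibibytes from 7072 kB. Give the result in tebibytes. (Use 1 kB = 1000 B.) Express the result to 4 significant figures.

7072 kB = 6.431947e-6 TiB and 0.008432 GiB = 8.234375e-6 TiB.
6.431947e-6 − 8.234375e-6 ≈ -1.802e-6 TiB.

-1.802e-6 TiB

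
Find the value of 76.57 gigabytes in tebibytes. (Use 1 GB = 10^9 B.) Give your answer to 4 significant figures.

1 gigabyte = 0.000909495 TiB.
Then 76.57 × 0.000909495 ≈ 0.06964 TiB.

0.06964 TiB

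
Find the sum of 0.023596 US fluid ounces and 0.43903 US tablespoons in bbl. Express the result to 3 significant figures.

4.52e-5 bbl

0.023596 US fl oz = 4.38914e-6 bbl and 0.43903 US tbsp = 4.08324e-5 bbl.
4.38914e-6 + 4.08324e-5 ≈ 4.52e-5 bbl.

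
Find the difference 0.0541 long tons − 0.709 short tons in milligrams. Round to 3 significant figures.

-5.88e+8 mg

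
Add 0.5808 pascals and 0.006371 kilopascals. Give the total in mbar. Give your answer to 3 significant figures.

0.0695 mbar

0.5808 Pa = 0.00580800 mbar and 0.006371 kPa = 0.0637100 mbar.
0.00580800 + 0.0637100 ≈ 0.0695 mbar.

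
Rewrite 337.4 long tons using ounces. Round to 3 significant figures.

1.21e+7 ounces

1 long ton = 35840.0 oz.
Thus 337.4 × 35840.0 ≈ 1.21e+7 oz.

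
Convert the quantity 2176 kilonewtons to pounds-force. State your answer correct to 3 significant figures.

1 kilonewton = 224.809 lbf.
Thus 2176 × 224.809 ≈ 489000 lbf.

489000 lbf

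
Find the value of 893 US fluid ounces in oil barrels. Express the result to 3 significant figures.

0.166 oil barrels

1 US fluid ounce = 0.000186012 oil barrels.
So 893 × 0.000186012 ≈ 0.166 bbl.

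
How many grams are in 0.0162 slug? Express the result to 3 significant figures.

236 g

1 slug = 14593.9 g.
Thus 0.0162 × 14593.9 ≈ 236 g.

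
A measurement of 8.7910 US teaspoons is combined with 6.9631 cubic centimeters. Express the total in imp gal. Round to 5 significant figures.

8.7910 US tsp = 0.00953130 imp gal and 6.9631 cm³ = 0.00153167 imp gal.
0.00953130 + 0.00153167 ≈ 0.011063 imp gal.

0.011063 imp gal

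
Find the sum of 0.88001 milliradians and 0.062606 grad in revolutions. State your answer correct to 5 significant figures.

0.00029657 rev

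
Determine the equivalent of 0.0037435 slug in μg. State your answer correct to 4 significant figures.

5.463 × 10^7 μg

1 slug = 1.45939 × 10^10 micrograms.
Thus 0.0037435 × 1.45939 × 10^10 ≈ 5.463 × 10^7 μg.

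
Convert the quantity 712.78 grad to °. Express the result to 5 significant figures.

1 gradian = 0.900000 °.
So 712.78 × 0.900000 ≈ 641.50 °.

641.50 °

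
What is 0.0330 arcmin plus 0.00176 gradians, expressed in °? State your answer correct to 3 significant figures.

0.0330 arcmin = 0.000550000 ° and 0.00176 grad = 0.00158400 °.
0.000550000 + 0.00158400 ≈ 0.00213 °.

0.00213 °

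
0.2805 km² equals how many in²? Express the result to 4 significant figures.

1 km² = 1.55000 × 10^9 in².
Thus 0.2805 × 1.55000 × 10^9 ≈ 4.348 × 10^8 in².

4.348 × 10^8 in²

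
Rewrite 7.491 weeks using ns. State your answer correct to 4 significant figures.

4.531e+15 nanoseconds

1 week = 6.04800e+14 ns.
Then 7.491 × 6.04800e+14 ≈ 4.531e+15 ns.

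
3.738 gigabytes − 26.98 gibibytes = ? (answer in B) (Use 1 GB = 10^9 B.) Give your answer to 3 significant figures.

3.738 GB = 3.73800e+9 B and 26.98 GiB = 2.89696e+10 B.
3.73800e+9 − 2.89696e+10 ≈ -2.52e+10 B.

-2.52e+10 bytes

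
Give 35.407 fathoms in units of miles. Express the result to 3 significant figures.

0.0402 mi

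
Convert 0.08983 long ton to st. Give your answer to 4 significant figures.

14.37 st

1 long ton = 160.000 st.
So 0.08983 × 160.000 ≈ 14.37 st.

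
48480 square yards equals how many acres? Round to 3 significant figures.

10.0 acre

1 yd² = 0.000206612 acre.
Then 48480 × 0.000206612 ≈ 10.0 acre.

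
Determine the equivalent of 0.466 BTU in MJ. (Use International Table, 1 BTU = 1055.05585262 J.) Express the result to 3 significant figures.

1 British thermal unit = 0.00105506 MJ.
Then 0.466 × 0.00105506 ≈ 0.000492 MJ.

0.000492 megajoules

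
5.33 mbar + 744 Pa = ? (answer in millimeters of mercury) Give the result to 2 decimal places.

5.33 mbar = 3.99783 mmHg and 744 Pa = 5.58046 mmHg.
3.99783 + 5.58046 ≈ 9.58 mmHg.

9.58 millimeters of mercury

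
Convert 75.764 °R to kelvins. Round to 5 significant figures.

42.091 kelvins

°R = K × 9/5.
Applying the formula gives 42.091 K.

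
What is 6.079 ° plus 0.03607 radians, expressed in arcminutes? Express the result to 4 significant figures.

488.7 arcmin

6.079 ° = 364.740 arcmin and 0.03607 rad = 124.000 arcmin.
364.740 + 124.000 ≈ 488.7 arcmin.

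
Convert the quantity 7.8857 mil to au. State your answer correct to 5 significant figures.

1.3389e-15 astronomical units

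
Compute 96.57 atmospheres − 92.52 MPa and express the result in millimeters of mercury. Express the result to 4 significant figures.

96.57 atm = 73393.2 mmHg and 92.52 MPa = 693957 mmHg.
73393.2 − 693957 ≈ -620600 mmHg.

-620600 mmHg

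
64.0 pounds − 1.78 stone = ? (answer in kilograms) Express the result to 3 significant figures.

17.7 kilograms

64.0 lb = 29.0299 kg and 1.78 st = 11.3035 kg.
29.0299 − 11.3035 ≈ 17.7 kg.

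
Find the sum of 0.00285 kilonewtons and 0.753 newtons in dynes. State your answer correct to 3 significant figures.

360000 dyn

0.00285 kN = 285000 dyn and 0.753 N = 75300.0 dyn.
285000 + 75300.0 ≈ 360000 dyn.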